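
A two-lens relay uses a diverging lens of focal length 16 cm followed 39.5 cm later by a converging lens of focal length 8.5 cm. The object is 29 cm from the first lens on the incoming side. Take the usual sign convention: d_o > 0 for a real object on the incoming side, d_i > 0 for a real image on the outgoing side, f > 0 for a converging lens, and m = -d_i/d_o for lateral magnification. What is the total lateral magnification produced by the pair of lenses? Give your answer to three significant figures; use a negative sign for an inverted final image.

-0.0732

First lens: d_i1 = 1/(1/(-16) - 1/29) = -10.311 cm.
m_1 = -(-10.311)/29 = 0.3556.
With d_i1 < 0 the first image is virtual and lies on the object side; the object distance for lens 2 is d_o2 = 39.5 - (-10.311) = 49.811 cm.
Second lens: d_i2 = 1/(1/8.5 - 1/(49.811)) = 10.249 cm.
m_2 = -(10.249)/(49.811) = -0.2058.
Total m = m_1 x m_2 = (0.3556)(-0.2058) = -0.0732.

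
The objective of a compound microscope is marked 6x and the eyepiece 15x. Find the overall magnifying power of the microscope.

90

The overall magnification of a compound microscope is the product of the objective and eyepiece magnifications:
M = M_obj x M_eye = 6 x 15 = 90.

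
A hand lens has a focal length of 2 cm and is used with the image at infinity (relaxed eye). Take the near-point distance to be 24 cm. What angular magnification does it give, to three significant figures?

12.0

M = D/f = 24/2 = 12.000.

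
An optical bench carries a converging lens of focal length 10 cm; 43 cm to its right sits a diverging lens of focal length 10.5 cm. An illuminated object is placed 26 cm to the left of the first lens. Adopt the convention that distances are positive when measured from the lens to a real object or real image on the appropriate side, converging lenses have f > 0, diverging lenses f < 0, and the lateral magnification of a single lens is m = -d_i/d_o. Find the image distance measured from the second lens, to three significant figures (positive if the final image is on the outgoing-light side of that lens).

-7.54 cm

First lens: d_i1 = 1/(1/10 - 1/26) = 16.250 cm.
The intermediate image is 16.250 cm to the right of lens 1, so d_o2 = L - d_i1 = 43 - 16.250 = 26.750 cm.
Second lens: d_i2 = 1/(1/(-10.5) - 1/(26.750)) = -7.540 cm.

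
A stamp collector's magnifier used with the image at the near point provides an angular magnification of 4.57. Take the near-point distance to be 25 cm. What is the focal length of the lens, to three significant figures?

7.00 cm

For the image at the near point, M = 1 + D/f.
f = D/(M - 1) = 25/(4.57 - 1) = 7.003 cm.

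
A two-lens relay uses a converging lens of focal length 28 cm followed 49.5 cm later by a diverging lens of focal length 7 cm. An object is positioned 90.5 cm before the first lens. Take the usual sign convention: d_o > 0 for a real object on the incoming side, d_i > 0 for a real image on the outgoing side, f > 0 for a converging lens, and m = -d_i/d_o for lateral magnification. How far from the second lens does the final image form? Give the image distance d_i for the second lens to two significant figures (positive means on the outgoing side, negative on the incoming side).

Lens 1: 1/d_i1 = 1/f_1 - 1/d_o1 = 1/28 - 1/90.5 = 0.02466 cm^-1, so d_i1 = 40.544 cm.
That image sits 8.956 cm in front of the second lens, so d_o2 = 8.956 cm.
Lens 2: 1/d_i2 = 1/f_2 - 1/d_o2 = 1/(-7) - 1/(8.956) = -0.25451 cm^-1, so d_i2 = -3.929 cm.

-3.9 cm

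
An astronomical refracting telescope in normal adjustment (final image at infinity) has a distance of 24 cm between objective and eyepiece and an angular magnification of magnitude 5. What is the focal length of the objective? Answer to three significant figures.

20.0 cm

In normal adjustment the tube length equals f_obj + f_eye and |M| = f_obj/f_eye.
So f_obj = 5 f_eye and 5 f_eye + f_eye = 24 cm, giving f_eye = 24/6 = 4.000 cm and f_obj = 20.000 cm.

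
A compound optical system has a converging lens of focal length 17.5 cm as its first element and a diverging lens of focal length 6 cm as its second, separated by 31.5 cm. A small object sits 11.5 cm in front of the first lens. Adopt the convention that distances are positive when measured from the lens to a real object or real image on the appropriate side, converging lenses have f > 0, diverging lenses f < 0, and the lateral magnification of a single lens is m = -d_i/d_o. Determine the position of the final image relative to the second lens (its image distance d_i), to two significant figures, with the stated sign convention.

-5.5 cm

First lens: d_i1 = 1/(1/17.5 - 1/11.5) = -33.542 cm.
With d_i1 < 0 the first image is virtual and lies on the object side; the object distance for lens 2 is d_o2 = 31.5 - (-33.542) = 65.042 cm.
Second lens: d_i2 = 1/(1/(-6) - 1/(65.042)) = -5.493 cm.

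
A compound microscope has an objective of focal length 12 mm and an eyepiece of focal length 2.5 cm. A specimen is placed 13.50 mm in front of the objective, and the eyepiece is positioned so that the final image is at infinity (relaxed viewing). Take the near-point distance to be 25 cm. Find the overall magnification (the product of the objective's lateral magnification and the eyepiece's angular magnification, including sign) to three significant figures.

Convert to cm: f_obj = 12 mm = 1.2 cm; d_o = 13.50 mm = 1.35 cm.
Objective: 1/d_i = 1/f_obj - 1/d_o = 1/1.2 - 1/1.35 = 0.09259 cm^-1, so d_i = 10.800 cm.
m_obj = -d_i/d_o = -10.800/1.35 = -8.000.
Eyepiece angular magnification (image at infinity): M_eye = D/f_e = 25/2.5 = 10.000.
Overall M = m_obj x M_eye = (-8.000)(10.000) = -80.00.

-80.0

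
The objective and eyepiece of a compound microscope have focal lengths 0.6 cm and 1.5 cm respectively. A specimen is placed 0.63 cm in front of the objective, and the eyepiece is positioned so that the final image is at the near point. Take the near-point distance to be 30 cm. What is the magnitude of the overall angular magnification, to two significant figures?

420

Objective: 1/d_i = 1/f_obj - 1/d_o = 1/0.6 - 1/0.63 = 0.07937 cm^-1, so d_i = 12.600 cm.
m_obj = -d_i/d_o = -12.600/0.63 = -20.000.
Eyepiece angular magnification (image at near point): M_eye = 1 + D/f_e = 1 + 30/1.5 = 21.000.
Overall M = m_obj x M_eye = (-20.000)(21.000) = -420.00.
|M| = 420.00.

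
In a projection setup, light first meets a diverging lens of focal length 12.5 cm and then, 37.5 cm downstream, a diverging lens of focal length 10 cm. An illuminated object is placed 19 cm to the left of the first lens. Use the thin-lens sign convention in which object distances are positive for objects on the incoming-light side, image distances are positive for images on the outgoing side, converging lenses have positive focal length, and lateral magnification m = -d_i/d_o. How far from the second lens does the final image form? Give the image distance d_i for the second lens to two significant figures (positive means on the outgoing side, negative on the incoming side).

First lens: d_i1 = 1/(1/(-12.5) - 1/19) = -7.540 cm.
With d_i1 < 0 the first image is virtual and lies on the object side; the object distance for lens 2 is d_o2 = 37.5 - (-7.540) = 45.040 cm.
Second lens: d_i2 = 1/(1/(-10) - 1/(45.040)) = -8.183 cm.

-8.2 cm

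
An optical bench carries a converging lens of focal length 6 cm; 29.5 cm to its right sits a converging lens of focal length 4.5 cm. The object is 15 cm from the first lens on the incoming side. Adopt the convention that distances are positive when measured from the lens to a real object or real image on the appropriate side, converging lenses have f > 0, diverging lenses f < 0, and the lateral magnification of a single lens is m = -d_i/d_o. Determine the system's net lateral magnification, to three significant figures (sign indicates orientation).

0.200

First lens: d_i1 = 1/(1/6 - 1/15) = 10.000 cm.
m_1 = -(10.000)/15 = -0.6667.
The intermediate image is 10.000 cm to the right of lens 1, so d_o2 = L - d_i1 = 29.5 - 10.000 = 19.500 cm.
Second lens: d_i2 = 1/(1/4.5 - 1/(19.500)) = 5.850 cm.
m_2 = -(5.850)/(19.500) = -0.3000.
Overall magnification: m = m_1 m_2 = 0.2000.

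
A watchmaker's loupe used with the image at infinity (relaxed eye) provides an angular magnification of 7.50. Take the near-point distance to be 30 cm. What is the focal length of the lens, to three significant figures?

4.00 cm

For the image at infinity, M = D/f.
f = D/M = 30/7.5 = 4.000 cm.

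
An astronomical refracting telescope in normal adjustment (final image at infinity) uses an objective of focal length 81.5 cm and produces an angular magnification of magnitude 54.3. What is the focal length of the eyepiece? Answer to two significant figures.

|M| = f_obj/f_eye, so f_eye = f_obj/|M| = 81.5/54.3 = 1.501 cm.

1.5 cm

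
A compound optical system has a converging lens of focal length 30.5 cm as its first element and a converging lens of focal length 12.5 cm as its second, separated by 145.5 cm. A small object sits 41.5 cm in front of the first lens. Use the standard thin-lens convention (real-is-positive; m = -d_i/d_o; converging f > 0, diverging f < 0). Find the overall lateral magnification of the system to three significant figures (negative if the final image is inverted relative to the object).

1.93

Applying the thin-lens equation to the first lens, 1/30.5 = 1/41.5 + 1/d_i1, which gives d_i1 = 115.068 cm.
Its lateral magnification is m_1 = -d_i1/d_o1 = -(115.068)/41.5 = -2.7727.
The intermediate image is 115.068 cm to the right of lens 1, so d_o2 = L - d_i1 = 145.5 - 115.068 = 30.432 cm.
Applying the thin-lens equation again with f_2 = 12.5 cm and d_o2 = 30.432 cm gives d_i2 = 21.214 cm.
m_2 = -(21.214)/(30.432) = -0.6971.
The system's lateral magnification is m_1 m_2 = (-2.7727)(-0.6971) = 1.9328.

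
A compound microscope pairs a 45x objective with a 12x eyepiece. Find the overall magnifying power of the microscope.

540

The overall magnification of a compound microscope is the product of the objective and eyepiece magnifications:
M = M_obj x M_eye = 45 x 12 = 540.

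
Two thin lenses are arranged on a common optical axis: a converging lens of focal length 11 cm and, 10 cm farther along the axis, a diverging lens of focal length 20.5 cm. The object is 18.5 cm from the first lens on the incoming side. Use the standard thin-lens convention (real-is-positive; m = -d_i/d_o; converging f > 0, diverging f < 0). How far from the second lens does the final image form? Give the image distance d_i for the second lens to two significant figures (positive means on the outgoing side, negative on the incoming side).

100 cm

First lens: d_i1 = 1/(1/11 - 1/18.5) = 27.133 cm.
Since 27.133 cm > 10 cm, the first image lies past the second lens and serves as a virtual object: d_o2 = L - d_i1 = -17.133 cm.
Second lens: d_i2 = 1/(1/(-20.5) - 1/(-17.133)) = 104.327 cm.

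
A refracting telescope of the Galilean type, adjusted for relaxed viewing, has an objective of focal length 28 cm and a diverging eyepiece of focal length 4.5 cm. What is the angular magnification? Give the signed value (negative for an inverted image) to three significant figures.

6.22

M = -f_obj/f_eye = -28/(-4.5) = 6.222.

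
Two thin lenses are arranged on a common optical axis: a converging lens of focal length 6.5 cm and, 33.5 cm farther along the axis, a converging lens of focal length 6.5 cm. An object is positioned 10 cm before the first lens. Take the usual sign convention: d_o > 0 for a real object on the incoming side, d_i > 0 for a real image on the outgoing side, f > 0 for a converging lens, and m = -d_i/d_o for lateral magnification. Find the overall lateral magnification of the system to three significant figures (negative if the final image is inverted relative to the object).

1.43

Lens 1: 1/d_i1 = 1/f_1 - 1/d_o1 = 1/6.5 - 1/10 = 0.05385 cm^-1, so d_i1 = 18.571 cm.
m_1 = -(18.571)/10 = -1.8571.
That image sits 14.929 cm in front of the second lens, so d_o2 = 14.929 cm.
Lens 2: 1/d_i2 = 1/f_2 - 1/d_o2 = 1/6.5 - 1/(14.929) = 0.08686 cm^-1, so d_i2 = 11.513 cm.
m_2 = -(11.513)/(14.929) = -0.7712.
Total m = m_1 x m_2 = (-1.8571)(-0.7712) = 1.4322.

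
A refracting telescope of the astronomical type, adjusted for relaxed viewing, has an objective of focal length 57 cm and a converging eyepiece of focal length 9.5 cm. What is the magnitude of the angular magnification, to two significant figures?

6.0

|M| = f_obj/|f_eye| = 57/9.5 = 6.000.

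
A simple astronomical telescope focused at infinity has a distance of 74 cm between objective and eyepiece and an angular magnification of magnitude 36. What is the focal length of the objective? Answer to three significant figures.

In normal adjustment the tube length equals f_obj + f_eye and |M| = f_obj/f_eye.
So f_obj = 36 f_eye and 36 f_eye + f_eye = 74 cm, giving f_eye = 74/37 = 2.000 cm and f_obj = 72.000 cm.

72.0 cm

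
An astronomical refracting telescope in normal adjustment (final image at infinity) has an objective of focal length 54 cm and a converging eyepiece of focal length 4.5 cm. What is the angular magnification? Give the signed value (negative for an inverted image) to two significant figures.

-12

M = -f_obj/f_eye = -54/(4.5) = -12.000.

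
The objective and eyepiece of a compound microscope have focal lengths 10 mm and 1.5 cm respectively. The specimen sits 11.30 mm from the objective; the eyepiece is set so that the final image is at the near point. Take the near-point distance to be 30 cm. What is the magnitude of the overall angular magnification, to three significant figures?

162

Convert to cm: f_obj = 10 mm = 1 cm; d_o = 11.30 mm = 1.13 cm.
Objective: 1/d_i = 1/f_obj - 1/d_o = 1/1 - 1/1.13 = 0.11504 cm^-1, so d_i = 8.692 cm.
m_obj = -d_i/d_o = -8.692/1.13 = -7.692.
Eyepiece angular magnification (image at near point): M_eye = 1 + D/f_e = 1 + 30/1.5 = 21.000.
Overall M = m_obj x M_eye = (-7.692)(21.000) = -161.54.
|M| = 161.54.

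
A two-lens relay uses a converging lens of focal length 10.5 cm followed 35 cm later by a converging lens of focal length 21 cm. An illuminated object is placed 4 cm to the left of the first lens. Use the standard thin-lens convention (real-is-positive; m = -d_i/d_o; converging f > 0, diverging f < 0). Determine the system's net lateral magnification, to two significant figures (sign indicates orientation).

Applying the thin-lens equation to the first lens, 1/10.5 = 1/4 + 1/d_i1, which gives d_i1 = -6.462 cm.
Its lateral magnification is m_1 = -d_i1/d_o1 = -(-6.462)/4 = 1.6154.
With d_i1 < 0 the first image is virtual and lies on the object side; the object distance for lens 2 is d_o2 = 35 - (-6.462) = 41.462 cm.
Applying the thin-lens equation again with f_2 = 21 cm and d_o2 = 41.462 cm gives d_i2 = 42.553 cm.
m_2 = -(42.553)/(41.462) = -1.0263.
The system's lateral magnification is m_1 m_2 = (1.6154)(-1.0263) = -1.6579.

-1.7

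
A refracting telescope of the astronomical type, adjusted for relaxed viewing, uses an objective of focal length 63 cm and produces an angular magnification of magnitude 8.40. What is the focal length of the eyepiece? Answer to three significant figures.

7.50 cm

|M| = f_obj/f_eye, so f_eye = f_obj/|M| = 63/8.4 = 7.500 cm.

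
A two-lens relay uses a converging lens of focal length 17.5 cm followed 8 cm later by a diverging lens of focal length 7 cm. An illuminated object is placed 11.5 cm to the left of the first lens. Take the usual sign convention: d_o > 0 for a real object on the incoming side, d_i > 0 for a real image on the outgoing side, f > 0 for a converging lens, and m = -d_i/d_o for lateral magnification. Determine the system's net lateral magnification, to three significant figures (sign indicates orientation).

0.421

First lens: d_i1 = 1/(1/17.5 - 1/11.5) = -33.542 cm.
m_1 = -(-33.542)/11.5 = 2.9167.
The intermediate image is virtual, 33.542 cm to the left of lens 1, so d_o2 = L - d_i1 = 8 - (-33.542) = 41.542 cm.
Second lens: d_i2 = 1/(1/(-7) - 1/(41.542)) = -5.991 cm.
m_2 = -(-5.991)/(41.542) = 0.1442.
Overall magnification: m = m_1 m_2 = 0.4206.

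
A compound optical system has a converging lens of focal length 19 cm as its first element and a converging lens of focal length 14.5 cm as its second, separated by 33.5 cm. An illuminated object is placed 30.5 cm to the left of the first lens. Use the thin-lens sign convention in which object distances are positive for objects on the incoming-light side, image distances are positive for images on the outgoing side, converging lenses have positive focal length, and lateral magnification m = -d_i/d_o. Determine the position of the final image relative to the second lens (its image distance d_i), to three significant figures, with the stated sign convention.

7.80 cm

Applying the thin-lens equation to the first lens, 1/19 = 1/30.5 + 1/d_i1, which gives d_i1 = 50.391 cm.
Since 50.391 cm > 33.5 cm, the first image lies past the second lens and serves as a virtual object: d_o2 = L - d_i1 = -16.891 cm.
Applying the thin-lens equation again with f_2 = 14.5 cm and d_o2 = -16.891 cm gives d_i2 = 7.802 cm.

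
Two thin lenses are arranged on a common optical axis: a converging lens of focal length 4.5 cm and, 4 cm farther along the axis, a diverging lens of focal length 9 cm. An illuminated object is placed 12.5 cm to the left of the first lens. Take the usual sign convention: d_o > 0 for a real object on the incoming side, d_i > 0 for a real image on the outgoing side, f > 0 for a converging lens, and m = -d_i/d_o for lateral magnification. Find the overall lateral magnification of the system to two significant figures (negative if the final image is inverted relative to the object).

First lens: d_i1 = 1/(1/4.5 - 1/12.5) = 7.031 cm.
m_1 = -(7.031)/12.5 = -0.5625.
Since 7.031 cm > 4 cm, the first image lies past the second lens and serves as a virtual object: d_o2 = L - d_i1 = -3.031 cm.
Second lens: d_i2 = 1/(1/(-9) - 1/(-3.031)) = 4.571 cm.
m_2 = -(4.571)/(-3.031) = 1.5079.
Total m = m_1 x m_2 = (-0.5625)(1.5079) = -0.8482.

-0.85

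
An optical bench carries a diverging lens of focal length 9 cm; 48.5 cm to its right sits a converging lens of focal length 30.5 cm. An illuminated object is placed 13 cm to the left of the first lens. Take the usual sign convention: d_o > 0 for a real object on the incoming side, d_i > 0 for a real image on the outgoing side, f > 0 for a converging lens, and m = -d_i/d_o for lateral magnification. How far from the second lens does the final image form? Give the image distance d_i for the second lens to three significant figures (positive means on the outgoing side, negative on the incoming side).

70.4 cm

Lens 1: 1/d_i1 = 1/f_1 - 1/d_o1 = 1/(-9) - 1/13 = -0.18803 cm^-1, so d_i1 = -5.318 cm.
The intermediate image is virtual, 5.318 cm to the left of lens 1, so d_o2 = L - d_i1 = 48.5 - (-5.318) = 53.818 cm.
Lens 2: 1/d_i2 = 1/f_2 - 1/d_o2 = 1/30.5 - 1/(53.818) = 0.01421 cm^-1, so d_i2 = 70.394 cm.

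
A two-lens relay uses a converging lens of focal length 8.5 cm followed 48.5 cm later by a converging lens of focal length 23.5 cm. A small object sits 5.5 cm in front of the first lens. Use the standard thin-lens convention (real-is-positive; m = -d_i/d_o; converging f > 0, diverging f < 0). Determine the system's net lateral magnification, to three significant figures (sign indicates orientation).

First lens: d_i1 = 1/(1/8.5 - 1/5.5) = -15.583 cm.
m_1 = -(-15.583)/5.5 = 2.8333.
The intermediate image is virtual, 15.583 cm to the left of lens 1, so d_o2 = L - d_i1 = 48.5 - (-15.583) = 64.083 cm.
Second lens: d_i2 = 1/(1/23.5 - 1/(64.083)) = 37.108 cm.
m_2 = -(37.108)/(64.083) = -0.5791.
The system's lateral magnification is m_1 m_2 = (2.8333)(-0.5791) = -1.6407.

-1.64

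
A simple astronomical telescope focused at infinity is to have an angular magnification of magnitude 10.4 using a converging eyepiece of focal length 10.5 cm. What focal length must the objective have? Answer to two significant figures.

|M| = f_obj/|f_eye|, so f_obj = |M| x |f_eye| = 10.4 x 10.5 = 109.200 cm.

110 cm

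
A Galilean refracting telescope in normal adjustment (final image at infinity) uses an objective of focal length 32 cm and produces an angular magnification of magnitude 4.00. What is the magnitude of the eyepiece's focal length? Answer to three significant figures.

8.00 cm

|M| = f_obj/|f_eye|, so |f_eye| = f_obj/|M| = 32/4.0 = 8.000 cm.
(The eyepiece is diverging, so its signed focal length is -8.000 cm.)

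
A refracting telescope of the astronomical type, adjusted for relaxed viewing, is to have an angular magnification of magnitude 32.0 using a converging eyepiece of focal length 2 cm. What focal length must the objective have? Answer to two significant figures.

64 cm

|M| = f_obj/|f_eye|, so f_obj = |M| x |f_eye| = 32.0 x 2 = 64.000 cm.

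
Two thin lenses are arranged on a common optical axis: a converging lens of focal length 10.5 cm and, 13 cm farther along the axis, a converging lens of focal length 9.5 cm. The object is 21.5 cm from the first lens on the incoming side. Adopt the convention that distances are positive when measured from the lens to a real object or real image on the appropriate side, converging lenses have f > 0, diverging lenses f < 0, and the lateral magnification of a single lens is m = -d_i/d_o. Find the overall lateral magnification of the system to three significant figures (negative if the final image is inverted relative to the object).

First lens: d_i1 = 1/(1/10.5 - 1/21.5) = 20.523 cm.
m_1 = -(20.523)/21.5 = -0.9545.
This image would form 20.523 cm past lens 1, i.e. 7.523 cm beyond lens 2, so it is a virtual object for lens 2: d_o2 = 13 - 20.523 = -7.523 cm.
Second lens: d_i2 = 1/(1/9.5 - 1/(-7.523)) = 4.198 cm.
m_2 = -(4.198)/(-7.523) = 0.5581.
The system's lateral magnification is m_1 m_2 = (-0.9545)(0.5581) = -0.5327.

-0.533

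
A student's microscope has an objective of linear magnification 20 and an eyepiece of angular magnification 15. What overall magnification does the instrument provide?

300

The overall magnification of a compound microscope is the product of the objective and eyepiece magnifications:
M = M_obj x M_eye = 20 x 15 = 300.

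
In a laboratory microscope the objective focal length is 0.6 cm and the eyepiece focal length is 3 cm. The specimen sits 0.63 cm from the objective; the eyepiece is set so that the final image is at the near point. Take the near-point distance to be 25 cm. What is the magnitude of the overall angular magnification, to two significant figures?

Objective: 1/d_i = 1/f_obj - 1/d_o = 1/0.6 - 1/0.63 = 0.07937 cm^-1, so d_i = 12.600 cm.
m_obj = -d_i/d_o = -12.600/0.63 = -20.000.
Eyepiece angular magnification (image at near point): M_eye = 1 + D/f_e = 1 + 25/3 = 9.333.
Overall M = m_obj x M_eye = (-20.000)(9.333) = -186.67.
|M| = 186.67.

190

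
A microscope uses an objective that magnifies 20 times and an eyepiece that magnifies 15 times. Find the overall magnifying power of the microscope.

300

The overall magnification of a compound microscope is the product of the objective and eyepiece magnifications:
M = M_obj x M_eye = 20 x 15 = 300.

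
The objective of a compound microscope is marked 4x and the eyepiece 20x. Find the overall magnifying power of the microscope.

80

The overall magnification of a compound microscope is the product of the objective and eyepiece magnifications:
M = M_obj x M_eye = 4 x 20 = 80.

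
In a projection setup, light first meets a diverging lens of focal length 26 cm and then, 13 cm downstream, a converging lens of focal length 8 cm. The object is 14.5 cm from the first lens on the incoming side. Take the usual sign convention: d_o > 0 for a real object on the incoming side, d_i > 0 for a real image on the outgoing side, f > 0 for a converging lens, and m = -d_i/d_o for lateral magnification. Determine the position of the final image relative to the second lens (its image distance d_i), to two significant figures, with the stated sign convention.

First lens: d_i1 = 1/(1/(-26) - 1/14.5) = -9.309 cm.
With d_i1 < 0 the first image is virtual and lies on the object side; the object distance for lens 2 is d_o2 = 13 - (-9.309) = 22.309 cm.
Second lens: d_i2 = 1/(1/8 - 1/(22.309)) = 12.473 cm.

12 cm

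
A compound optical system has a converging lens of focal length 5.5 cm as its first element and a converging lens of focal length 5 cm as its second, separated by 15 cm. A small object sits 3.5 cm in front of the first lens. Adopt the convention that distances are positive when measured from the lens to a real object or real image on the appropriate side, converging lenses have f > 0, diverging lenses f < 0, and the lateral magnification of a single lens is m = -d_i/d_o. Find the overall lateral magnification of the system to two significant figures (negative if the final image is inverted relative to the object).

Applying the thin-lens equation to the first lens, 1/5.5 = 1/3.5 + 1/d_i1, which gives d_i1 = -9.625 cm.
Its lateral magnification is m_1 = -d_i1/d_o1 = -(-9.625)/3.5 = 2.7500.
The intermediate image is virtual, 9.625 cm to the left of lens 1, so d_o2 = L - d_i1 = 15 - (-9.625) = 24.625 cm.
Applying the thin-lens equation again with f_2 = 5 cm and d_o2 = 24.625 cm gives d_i2 = 6.274 cm.
m_2 = -(6.274)/(24.625) = -0.2548.
The system's lateral magnification is m_1 m_2 = (2.7500)(-0.2548) = -0.7006.

-0.70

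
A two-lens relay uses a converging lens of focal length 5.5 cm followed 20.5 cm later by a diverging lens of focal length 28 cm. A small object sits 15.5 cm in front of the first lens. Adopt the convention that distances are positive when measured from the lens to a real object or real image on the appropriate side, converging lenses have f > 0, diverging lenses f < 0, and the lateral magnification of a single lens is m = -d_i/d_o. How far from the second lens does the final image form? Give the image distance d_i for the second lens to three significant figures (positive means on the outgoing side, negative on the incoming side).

First lens: d_i1 = 1/(1/5.5 - 1/15.5) = 8.525 cm.
That image sits 11.975 cm in front of the second lens, so d_o2 = 11.975 cm.
Second lens: d_i2 = 1/(1/(-28) - 1/(11.975)) = -8.388 cm.

-8.39 cm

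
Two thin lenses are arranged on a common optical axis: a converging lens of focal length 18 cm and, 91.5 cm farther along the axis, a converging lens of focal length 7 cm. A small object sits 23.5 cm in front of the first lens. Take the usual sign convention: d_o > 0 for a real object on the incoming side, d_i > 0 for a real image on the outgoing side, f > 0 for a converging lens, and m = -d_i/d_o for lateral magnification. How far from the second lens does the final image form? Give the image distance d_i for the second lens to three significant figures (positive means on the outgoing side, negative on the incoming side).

First lens: d_i1 = 1/(1/18 - 1/23.5) = 76.909 cm.
That image sits 14.591 cm in front of the second lens, so d_o2 = 14.591 cm.
Second lens: d_i2 = 1/(1/7 - 1/(14.591)) = 13.455 cm.

13.5 cm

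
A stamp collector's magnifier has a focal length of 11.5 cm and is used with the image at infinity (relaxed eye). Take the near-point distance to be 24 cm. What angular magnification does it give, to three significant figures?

M = D/f = 24/11.5 = 2.087.

2.09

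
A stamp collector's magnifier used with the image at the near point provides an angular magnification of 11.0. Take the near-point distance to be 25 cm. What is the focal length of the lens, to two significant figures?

For the image at the near point, M = 1 + D/f.
f = D/(M - 1) = 25/(11.0 - 1) = 2.500 cm.

2.5 cm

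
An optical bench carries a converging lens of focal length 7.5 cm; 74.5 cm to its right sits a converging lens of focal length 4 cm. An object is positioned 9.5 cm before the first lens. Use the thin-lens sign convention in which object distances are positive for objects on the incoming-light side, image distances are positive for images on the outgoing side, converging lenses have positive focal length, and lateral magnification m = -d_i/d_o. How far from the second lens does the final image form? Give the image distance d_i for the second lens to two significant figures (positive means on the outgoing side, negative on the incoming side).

Applying the thin-lens equation to the first lens, 1/7.5 = 1/9.5 + 1/d_i1, which gives d_i1 = 35.625 cm.
The intermediate image is 35.625 cm to the right of lens 1, so d_o2 = L - d_i1 = 74.5 - 35.625 = 38.875 cm.
Applying the thin-lens equation again with f_2 = 4 cm and d_o2 = 38.875 cm gives d_i2 = 4.459 cm.

4.5 cm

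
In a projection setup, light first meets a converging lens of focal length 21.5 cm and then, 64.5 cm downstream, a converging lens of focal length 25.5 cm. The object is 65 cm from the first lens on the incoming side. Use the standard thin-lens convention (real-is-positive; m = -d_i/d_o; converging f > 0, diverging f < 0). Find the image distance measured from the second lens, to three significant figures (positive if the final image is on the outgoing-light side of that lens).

Applying the thin-lens equation to the first lens, 1/21.5 = 1/65 + 1/d_i1, which gives d_i1 = 32.126 cm.
Object distance for lens 2: d_o2 = 64.5 - 32.126 = 32.374 cm.
Applying the thin-lens equation again with f_2 = 25.5 cm and d_o2 = 32.374 cm gives d_i2 = 120.102 cm.

120 cm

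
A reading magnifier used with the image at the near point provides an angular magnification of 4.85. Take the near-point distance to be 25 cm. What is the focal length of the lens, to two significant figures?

For the image at the near point, M = 1 + D/f.
f = D/(M - 1) = 25/(4.85 - 1) = 6.494 cm.

6.5 cm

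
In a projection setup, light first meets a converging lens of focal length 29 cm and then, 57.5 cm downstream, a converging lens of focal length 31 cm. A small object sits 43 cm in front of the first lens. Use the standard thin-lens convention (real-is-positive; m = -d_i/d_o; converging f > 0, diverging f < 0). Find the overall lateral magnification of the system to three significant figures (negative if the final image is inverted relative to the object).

Applying the thin-lens equation to the first lens, 1/29 = 1/43 + 1/d_i1, which gives d_i1 = 89.071 cm.
Its lateral magnification is m_1 = -d_i1/d_o1 = -(89.071)/43 = -2.0714.
Since 89.071 cm > 57.5 cm, the first image lies past the second lens and serves as a virtual object: d_o2 = L - d_i1 = -31.571 cm.
Applying the thin-lens equation again with f_2 = 31 cm and d_o2 = -31.571 cm gives d_i2 = 15.642 cm.
m_2 = -(15.642)/(-31.571) = 0.4954.
Total m = m_1 x m_2 = (-2.0714)(0.4954) = -1.0263.

-1.03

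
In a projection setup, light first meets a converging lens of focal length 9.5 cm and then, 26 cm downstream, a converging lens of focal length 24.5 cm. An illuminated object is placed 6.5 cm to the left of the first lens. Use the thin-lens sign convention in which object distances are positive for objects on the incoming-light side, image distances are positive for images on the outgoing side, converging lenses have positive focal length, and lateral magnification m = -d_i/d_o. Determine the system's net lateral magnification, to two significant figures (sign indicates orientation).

Applying the thin-lens equation to the first lens, 1/9.5 = 1/6.5 + 1/d_i1, which gives d_i1 = -20.583 cm.
Its lateral magnification is m_1 = -d_i1/d_o1 = -(-20.583)/6.5 = 3.1667.
The intermediate image is virtual, 20.583 cm to the left of lens 1, so d_o2 = L - d_i1 = 26 - (-20.583) = 46.583 cm.
Applying the thin-lens equation again with f_2 = 24.5 cm and d_o2 = 46.583 cm gives d_i2 = 51.681 cm.
m_2 = -(51.681)/(46.583) = -1.1094.
Overall magnification: m = m_1 m_2 = -3.5132.

-3.5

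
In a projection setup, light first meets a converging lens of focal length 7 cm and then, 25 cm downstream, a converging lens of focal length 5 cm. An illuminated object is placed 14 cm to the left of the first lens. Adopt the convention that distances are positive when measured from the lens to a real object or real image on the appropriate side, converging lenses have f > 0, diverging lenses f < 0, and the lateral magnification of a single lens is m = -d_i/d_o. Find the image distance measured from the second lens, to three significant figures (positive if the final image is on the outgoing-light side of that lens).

Applying the thin-lens equation to the first lens, 1/7 = 1/14 + 1/d_i1, which gives d_i1 = 14.000 cm.
That image sits 11.000 cm in front of the second lens, so d_o2 = 11.000 cm.
Applying the thin-lens equation again with f_2 = 5 cm and d_o2 = 11.000 cm gives d_i2 = 9.167 cm.

9.17 cm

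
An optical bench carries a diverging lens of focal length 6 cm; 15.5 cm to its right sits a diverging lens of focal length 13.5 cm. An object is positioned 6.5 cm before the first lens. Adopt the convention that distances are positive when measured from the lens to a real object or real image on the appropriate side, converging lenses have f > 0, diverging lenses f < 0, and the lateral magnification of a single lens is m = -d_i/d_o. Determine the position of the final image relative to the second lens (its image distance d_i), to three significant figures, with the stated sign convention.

Lens 1: 1/d_i1 = 1/f_1 - 1/d_o1 = 1/(-6) - 1/6.5 = -0.32051 cm^-1, so d_i1 = -3.120 cm.
The intermediate image is virtual, 3.120 cm to the left of lens 1, so d_o2 = L - d_i1 = 15.5 - (-3.120) = 18.620 cm.
Lens 2: 1/d_i2 = 1/f_2 - 1/d_o2 = 1/(-13.5) - 1/(18.620) = -0.12778 cm^-1, so d_i2 = -7.826 cm.

-7.83 cm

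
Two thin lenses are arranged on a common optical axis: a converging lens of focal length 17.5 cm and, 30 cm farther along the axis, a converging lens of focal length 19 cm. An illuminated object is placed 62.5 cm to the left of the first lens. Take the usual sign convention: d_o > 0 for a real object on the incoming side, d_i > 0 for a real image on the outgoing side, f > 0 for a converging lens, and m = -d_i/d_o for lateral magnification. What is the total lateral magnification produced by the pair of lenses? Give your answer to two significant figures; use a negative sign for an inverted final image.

Applying the thin-lens equation to the first lens, 1/17.5 = 1/62.5 + 1/d_i1, which gives d_i1 = 24.306 cm.
Its lateral magnification is m_1 = -d_i1/d_o1 = -(24.306)/62.5 = -0.3889.
The intermediate image is 24.306 cm to the right of lens 1, so d_o2 = L - d_i1 = 30 - 24.306 = 5.694 cm.
Applying the thin-lens equation again with f_2 = 19 cm and d_o2 = 5.694 cm gives d_i2 = -8.132 cm.
m_2 = -(-8.132)/(5.694) = 1.4280.
Overall magnification: m = m_1 m_2 = -0.5553.

-0.56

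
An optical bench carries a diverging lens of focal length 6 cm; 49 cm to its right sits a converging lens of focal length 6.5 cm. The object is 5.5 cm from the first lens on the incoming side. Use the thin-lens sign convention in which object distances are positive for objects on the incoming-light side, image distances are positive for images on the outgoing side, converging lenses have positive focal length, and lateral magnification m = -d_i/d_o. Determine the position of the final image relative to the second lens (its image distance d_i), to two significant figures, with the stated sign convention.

Applying the thin-lens equation to the first lens, 1/(-6) = 1/5.5 + 1/d_i1, which gives d_i1 = -2.870 cm.
The intermediate image is virtual, 2.870 cm to the left of lens 1, so d_o2 = L - d_i1 = 49 - (-2.870) = 51.870 cm.
Applying the thin-lens equation again with f_2 = 6.5 cm and d_o2 = 51.870 cm gives d_i2 = 7.431 cm.

7.4 cm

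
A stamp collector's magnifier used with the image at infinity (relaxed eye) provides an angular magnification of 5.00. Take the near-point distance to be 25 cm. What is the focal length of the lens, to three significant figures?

For the image at infinity, M = D/f.
f = D/M = 25/5.0 = 5.000 cm.

5.00 cm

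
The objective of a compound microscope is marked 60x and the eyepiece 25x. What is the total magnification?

The overall magnification of a compound microscope is the product of the objective and eyepiece magnifications:
M = M_obj x M_eye = 60 x 25 = 1500.

1500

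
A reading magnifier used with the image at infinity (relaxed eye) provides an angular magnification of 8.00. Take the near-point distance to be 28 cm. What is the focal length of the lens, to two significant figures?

For the image at infinity, M = D/f.
f = D/M = 28/8.0 = 3.500 cm.

3.5 cm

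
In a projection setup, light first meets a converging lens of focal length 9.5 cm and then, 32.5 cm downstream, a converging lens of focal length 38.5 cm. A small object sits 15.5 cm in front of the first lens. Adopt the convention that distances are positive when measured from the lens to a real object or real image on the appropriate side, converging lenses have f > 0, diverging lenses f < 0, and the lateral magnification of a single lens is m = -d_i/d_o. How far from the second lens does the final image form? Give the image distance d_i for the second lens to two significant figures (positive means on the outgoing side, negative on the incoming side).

-10 cm

First lens: d_i1 = 1/(1/9.5 - 1/15.5) = 24.542 cm.
Object distance for lens 2: d_o2 = 32.5 - 24.542 = 7.958 cm.
Second lens: d_i2 = 1/(1/38.5 - 1/(7.958)) = -10.032 cm.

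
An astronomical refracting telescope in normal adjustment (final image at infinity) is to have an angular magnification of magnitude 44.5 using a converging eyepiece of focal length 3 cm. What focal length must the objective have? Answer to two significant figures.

130 cm

|M| = f_obj/|f_eye|, so f_obj = |M| x |f_eye| = 44.5 x 3 = 133.500 cm.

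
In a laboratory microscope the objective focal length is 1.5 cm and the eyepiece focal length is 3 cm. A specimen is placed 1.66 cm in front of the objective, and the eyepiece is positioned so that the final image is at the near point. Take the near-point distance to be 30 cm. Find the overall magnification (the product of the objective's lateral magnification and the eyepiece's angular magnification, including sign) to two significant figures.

Objective: 1/d_i = 1/f_obj - 1/d_o = 1/1.5 - 1/1.66 = 0.06426 cm^-1, so d_i = 15.563 cm.
m_obj = -d_i/d_o = -15.563/1.66 = -9.375.
Eyepiece angular magnification (image at near point): M_eye = 1 + D/f_e = 1 + 30/3 = 11.000.
Overall M = m_obj x M_eye = (-9.375)(11.000) = -103.13.

-100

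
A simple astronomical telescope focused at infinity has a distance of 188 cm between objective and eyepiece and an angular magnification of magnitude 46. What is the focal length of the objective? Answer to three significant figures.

In normal adjustment the tube length equals f_obj + f_eye and |M| = f_obj/f_eye.
So f_obj = 46 f_eye and 46 f_eye + f_eye = 188 cm, giving f_eye = 188/47 = 4.000 cm and f_obj = 184.000 cm.

184 cm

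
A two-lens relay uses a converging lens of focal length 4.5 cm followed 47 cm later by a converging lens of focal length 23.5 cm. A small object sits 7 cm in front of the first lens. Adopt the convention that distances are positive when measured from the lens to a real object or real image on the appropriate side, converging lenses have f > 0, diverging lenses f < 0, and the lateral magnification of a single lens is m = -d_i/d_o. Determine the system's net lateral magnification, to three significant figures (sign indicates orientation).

3.88

Applying the thin-lens equation to the first lens, 1/4.5 = 1/7 + 1/d_i1, which gives d_i1 = 12.600 cm.
Its lateral magnification is m_1 = -d_i1/d_o1 = -(12.600)/7 = -1.8000.
The intermediate image is 12.600 cm to the right of lens 1, so d_o2 = L - d_i1 = 47 - 12.600 = 34.400 cm.
Applying the thin-lens equation again with f_2 = 23.5 cm and d_o2 = 34.400 cm gives d_i2 = 74.165 cm.
m_2 = -(74.165)/(34.400) = -2.1560.
Overall magnification: m = m_1 m_2 = 3.8807.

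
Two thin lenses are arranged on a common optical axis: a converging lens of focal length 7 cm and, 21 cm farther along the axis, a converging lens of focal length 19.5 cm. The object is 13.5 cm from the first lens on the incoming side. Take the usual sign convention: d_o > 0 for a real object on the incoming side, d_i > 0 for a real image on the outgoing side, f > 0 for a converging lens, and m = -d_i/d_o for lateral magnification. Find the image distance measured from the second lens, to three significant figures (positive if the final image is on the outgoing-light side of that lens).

First lens: d_i1 = 1/(1/7 - 1/13.5) = 14.538 cm.
That image sits 6.462 cm in front of the second lens, so d_o2 = 6.462 cm.
Second lens: d_i2 = 1/(1/19.5 - 1/(6.462)) = -9.664 cm.

-9.66 cm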